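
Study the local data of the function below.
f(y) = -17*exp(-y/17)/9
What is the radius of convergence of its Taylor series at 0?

The radius of convergence is infinite.

The factor exp(-y/17) is entire and contributes no finite singular point.
The polynomial part has no poles.
No finite singular points: the Taylor series at 0 converges everywhere.


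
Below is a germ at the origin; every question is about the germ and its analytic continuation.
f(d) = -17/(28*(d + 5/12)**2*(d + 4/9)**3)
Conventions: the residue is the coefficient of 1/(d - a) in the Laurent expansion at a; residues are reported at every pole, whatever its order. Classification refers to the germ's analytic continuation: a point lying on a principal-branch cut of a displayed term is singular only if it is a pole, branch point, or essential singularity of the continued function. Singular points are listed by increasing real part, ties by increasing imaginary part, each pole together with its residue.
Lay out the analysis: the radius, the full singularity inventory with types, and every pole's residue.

Denominator factor (d + 4/9)^3: pole of order 3 at -4/9, modulus 4/9.
Denominator factor (d + 5/12)^2: pole of order 2 at -5/12, modulus 5/12.
The radius of convergence is the smallest modulus among the singular points: 5/12.
At the order-3 pole -4/9 set g(d) = (d - (-4/9))^3*f(d) = -17/(28*(d + 5/12)**2).
Order-3 pole: residue = g''(a)/2; g''(-4/9) = -42830208/7, so the residue is -21415104/7.
At the order-2 pole -5/12 set g(d) = (d - (-5/12))^2*f(d) = -17/(28*(d + 4/9)**3).
Order-2 pole: residue = g'(a); g'(-5/12) = 21415104/7, so the residue is 21415104/7.
List the singular points by increasing real part (a conjugate pair: the negative imaginary part first).

Radius of convergence at 0: 5/12.
At -4/9: a pole of order 3; residue -21415104/7.
At -5/12: a pole of order 2; residue 21415104/7.


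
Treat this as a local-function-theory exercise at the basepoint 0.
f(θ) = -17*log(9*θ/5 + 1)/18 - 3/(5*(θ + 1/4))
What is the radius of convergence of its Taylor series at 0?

The radius of convergence is 1/4.

Denominator factor (θ + 1/4): pole of order 1 at -1/4, modulus 1/4.
Branch term (-17/18)*log(1 - θ/(-5/9)): its argument vanishes at θ = -5/9, a logarithmic branch point, modulus 5/9.
The radius of convergence is the smallest modulus among the singular points: 1/4.


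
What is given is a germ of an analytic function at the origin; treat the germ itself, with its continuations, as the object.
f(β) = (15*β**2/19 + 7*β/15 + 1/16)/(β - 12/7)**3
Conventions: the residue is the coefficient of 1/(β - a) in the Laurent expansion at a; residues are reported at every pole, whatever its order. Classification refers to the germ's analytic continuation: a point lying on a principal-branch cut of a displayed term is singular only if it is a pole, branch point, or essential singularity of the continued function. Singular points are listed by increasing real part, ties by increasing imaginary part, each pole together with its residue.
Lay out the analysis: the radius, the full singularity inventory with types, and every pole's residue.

Radius of convergence at 0: 12/7.
At 12/7: a pole of order 3; residue 15/19.

Denominator factor (β - 12/7)^3: pole of order 3 at 12/7, modulus 12/7.
The radius of convergence is the smallest modulus among the singular points: 12/7.
At the order-3 pole 12/7 set g(β) = (β - (12/7))^3*f(β) = 15*β**2/19 + 7*β/15 + 1/16.
Order-3 pole: residue = g''(a)/2; g''(12/7) = 30/19, so the residue is 15/19.


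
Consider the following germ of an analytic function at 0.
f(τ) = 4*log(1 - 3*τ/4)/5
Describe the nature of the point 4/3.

The point is a logarithmic branch point.

The term (4/5)*log(1 - τ/(4/3)) has argument 1 - 4/3/(4/3) = 0 at 4/3: a logarithmic (infinitely-sheeted) branch point; the remaining terms are analytic or single-valued there.


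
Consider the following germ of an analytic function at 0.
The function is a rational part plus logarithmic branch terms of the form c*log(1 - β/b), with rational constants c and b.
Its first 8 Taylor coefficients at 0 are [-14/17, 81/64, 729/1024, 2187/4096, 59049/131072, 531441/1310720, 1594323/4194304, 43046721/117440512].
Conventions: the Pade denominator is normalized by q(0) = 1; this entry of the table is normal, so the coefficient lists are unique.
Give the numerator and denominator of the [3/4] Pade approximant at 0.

The Pade approximant has numerator coefficients [-14/17, 2067633/732224, -207097479/82009088, 243186381/410045440]; denominator coefficients [1, -71307/37688, 616977/603008, -232551/1722880, -1003833/385925120].

Taylor coefficients needed (read off): a_0 = -14/17, a_1 = 81/64, a_2 = 729/1024, a_3 = 2187/4096, a_4 = 59049/131072, a_5 = 531441/1310720, a_6 = 1594323/4194304, a_7 = 43046721/117440512.
Write the denominator as Q(β) = 1 + q1*β + q2*β^2 + q3*β^3 + q4*β^4. Requiring Q*f - P = O(β^8) with deg P <= 3 kills the coefficients of β^4..β^7 in Q*f:
  β^4: a_4 + q1*a_3 + q2*a_2 + q3*a_1 + q4*a_0 = 0, i.e. 59049/131072 + (2187/4096)*q1 + (729/1024)*q2 + (81/64)*q3 + (-14/17)*q4 = 0.
  β^5: a_5 + q1*a_4 + q2*a_3 + q3*a_2 + q4*a_1 = 0, i.e. 531441/1310720 + (59049/131072)*q1 + (2187/4096)*q2 + (729/1024)*q3 + (81/64)*q4 = 0.
  β^6: a_6 + q1*a_5 + q2*a_4 + q3*a_3 + q4*a_2 = 0, i.e. 1594323/4194304 + (531441/1310720)*q1 + (59049/131072)*q2 + (2187/4096)*q3 + (729/1024)*q4 = 0.
  β^7: a_7 + q1*a_6 + q2*a_5 + q3*a_4 + q4*a_3 = 0, i.e. 43046721/117440512 + (1594323/4194304)*q1 + (531441/1310720)*q2 + (59049/131072)*q3 + (2187/4096)*q4 = 0.
Solving this linear system: q1 = -71307/37688, q2 = 616977/603008, q3 = -232551/1722880, q4 = -1003833/385925120.
The numerator is Q*f truncated at degree 3: P0 = a_0 = -14/17; P1 = a_1 + q1*a_0 = 2067633/732224; P2 = a_2 + q1*a_1 + q2*a_0 = -207097479/82009088; P3 = a_3 + q1*a_2 + q2*a_1 + q3*a_0 = 243186381/410045440.


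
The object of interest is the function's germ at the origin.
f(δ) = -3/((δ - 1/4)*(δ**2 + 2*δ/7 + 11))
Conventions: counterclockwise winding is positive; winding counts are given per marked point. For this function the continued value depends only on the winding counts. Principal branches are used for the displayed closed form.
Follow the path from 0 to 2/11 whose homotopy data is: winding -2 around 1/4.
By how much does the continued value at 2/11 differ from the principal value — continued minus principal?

The function is rational, hence single-valued: continuing it around any pole returns the same value, so the difference is 0.

Continued minus principal equals 0.


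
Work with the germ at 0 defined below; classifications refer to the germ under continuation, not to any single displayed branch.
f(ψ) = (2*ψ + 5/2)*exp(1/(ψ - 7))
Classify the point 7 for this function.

The point is an essential singularity.

The exponent 1/(ψ - (7)) has a pole at 7, so exp(1/(ψ - (7))) takes every nonzero value near it: an essential singularity (not a pole of any order).


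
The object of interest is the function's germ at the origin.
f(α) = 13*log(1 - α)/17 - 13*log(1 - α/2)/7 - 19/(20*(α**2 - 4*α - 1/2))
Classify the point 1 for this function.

The point is a logarithmic branch point.

The term (13/17)*log(1 - α/(1)) has argument 1 - 1/(1) = 0 at 1: a logarithmic (infinitely-sheeted) branch point; the remaining terms are analytic or single-valued there.


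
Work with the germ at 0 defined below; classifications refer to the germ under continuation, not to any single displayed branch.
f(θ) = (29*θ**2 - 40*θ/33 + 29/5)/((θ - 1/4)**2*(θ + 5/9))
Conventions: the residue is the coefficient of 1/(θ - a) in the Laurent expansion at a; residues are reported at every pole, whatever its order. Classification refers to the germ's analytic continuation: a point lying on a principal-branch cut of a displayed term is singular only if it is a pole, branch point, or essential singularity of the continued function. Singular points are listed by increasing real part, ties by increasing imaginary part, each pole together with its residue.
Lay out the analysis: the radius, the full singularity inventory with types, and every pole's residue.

Denominator factor (θ - 1/4)^2: pole of order 2 at 1/4, modulus 1/4.
Denominator factor (θ + 5/9): pole of order 1 at -5/9, modulus 5/9.
The radius of convergence is the smallest modulus among the singular points: 1/4.
At the order-1 pole -5/9 set g(θ) = (θ - (-5/9))*f(θ) = (29*θ**2 - 40*θ/33 + 29/5)/(θ - 1/4)**2.
Simple pole: residue = g(a) at a = -5/9, which is 1099424/46255.
At the order-2 pole 1/4 set g(θ) = (θ - (1/4))^2*f(θ) = (29*θ**2 - 40*θ/33 + 29/5)/(θ + 5/9).
Order-2 pole: residue = g'(a); g'(1/4) = 241971/46255, so the residue is 241971/46255.
List the singular points by increasing real part (a conjugate pair: the negative imaginary part first).

Radius of convergence at 0: 1/4.
At -5/9: a pole of order 1; residue 1099424/46255.
At 1/4: a pole of order 2; residue 241971/46255.


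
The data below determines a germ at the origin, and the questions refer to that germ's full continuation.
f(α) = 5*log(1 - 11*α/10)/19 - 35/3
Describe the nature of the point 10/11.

The point is a logarithmic branch point.

The term (5/19)*log(1 - α/(10/11)) has argument 1 - 10/11/(10/11) = 0 at 10/11: a logarithmic (infinitely-sheeted) branch point; the remaining terms are analytic or single-valued there.


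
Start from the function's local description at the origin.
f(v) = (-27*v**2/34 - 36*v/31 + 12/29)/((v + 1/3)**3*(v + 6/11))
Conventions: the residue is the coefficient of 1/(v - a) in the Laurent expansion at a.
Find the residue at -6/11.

At the order-1 pole -6/11 set g(v) = (v - (-6/11))*f(v) = (-27*v**2/34 - 36*v/31 + 12/29)/(v + 1/3)**3.
Simple pole: residue = g(a) at a = -6/11, which is -445398426/5242069.

The residue is -445398426/5242069.


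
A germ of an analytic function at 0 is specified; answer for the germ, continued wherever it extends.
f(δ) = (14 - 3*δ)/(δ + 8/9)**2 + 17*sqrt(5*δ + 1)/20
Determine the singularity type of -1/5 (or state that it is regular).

The point is an algebraic (square-root) branch point.

The term (17/20)*sqrt(1 - δ/(-1/5)) has argument 1 - -1/5/(-1/5) = 0 at -1/5: a square-root (algebraic, two-sheeted) branch point; the remaining terms are analytic or single-valued there.


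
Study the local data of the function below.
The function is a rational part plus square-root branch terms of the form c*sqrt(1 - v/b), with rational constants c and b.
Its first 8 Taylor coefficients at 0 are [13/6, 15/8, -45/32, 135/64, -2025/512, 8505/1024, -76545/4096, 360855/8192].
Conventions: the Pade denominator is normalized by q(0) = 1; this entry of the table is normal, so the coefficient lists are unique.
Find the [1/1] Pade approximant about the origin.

Taylor coefficients needed (read off): a_0 = 13/6, a_1 = 15/8, a_2 = -45/32.
Write the denominator as Q(v) = 1 + q1*v. Requiring Q*f - P = O(v^3) with deg P <= 1 kills the coefficients of v^2..v^2 in Q*f:
  v^2: a_2 + q1*a_1 = 0, i.e. -45/32 + (15/8)*q1 = 0.
Solving this linear system: q1 = 3/4.
The numerator is Q*f truncated at degree 1: P0 = a_0 = 13/6; P1 = a_1 + q1*a_0 = 7/2.

The Pade approximant has numerator coefficients [13/6, 7/2]; denominator coefficients [1, 3/4].


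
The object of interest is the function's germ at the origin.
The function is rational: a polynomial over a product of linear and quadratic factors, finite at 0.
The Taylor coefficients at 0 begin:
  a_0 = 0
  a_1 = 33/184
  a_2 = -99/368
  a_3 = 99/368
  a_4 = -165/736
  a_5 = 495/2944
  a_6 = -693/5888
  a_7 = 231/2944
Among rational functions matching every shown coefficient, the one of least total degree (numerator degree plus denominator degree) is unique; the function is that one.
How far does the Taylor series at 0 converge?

The radius of convergence is 2.

No rational of total degree below 4 reproduces all 8 coefficients; solving the [1/3] Pade equations on them gives f(ζ) = 33*ζ/(23*(ζ + 2)**3), whose expansion matches every shown term.
Denominator factor (ζ + 2)^3: pole of order 3 at -2, modulus 2.
The radius of convergence is the smallest modulus among the singular points: 2.


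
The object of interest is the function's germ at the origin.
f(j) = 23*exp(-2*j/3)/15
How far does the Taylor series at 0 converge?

The radius of convergence is infinite.

The factor exp(-2*j/3) is entire and contributes no finite singular point.
The polynomial part has no poles.
No finite singular points: the Taylor series at 0 converges everywhere.


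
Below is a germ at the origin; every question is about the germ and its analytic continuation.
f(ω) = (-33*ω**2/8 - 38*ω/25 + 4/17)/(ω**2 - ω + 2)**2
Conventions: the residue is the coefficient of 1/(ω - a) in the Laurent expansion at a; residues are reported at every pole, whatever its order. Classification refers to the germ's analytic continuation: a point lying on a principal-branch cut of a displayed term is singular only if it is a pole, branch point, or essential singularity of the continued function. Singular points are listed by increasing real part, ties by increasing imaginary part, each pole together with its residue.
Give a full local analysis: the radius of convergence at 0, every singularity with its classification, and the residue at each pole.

Radius of convergence at 0: sqrt(2).
At (1/2) - ((1/2)*sqrt(7))*i: a pole of order 2; residue -((2131/5950)*sqrt(7))*i.
At (1/2) + ((1/2)*sqrt(7))*i: a pole of order 2; residue ((2131/5950)*sqrt(7))*i.

Denominator factor (ω**2 - ω + 2)^2: discriminant -7, complex-conjugate roots (1/2) + ((1/2)*sqrt(7))*i and (1/2) - ((1/2)*sqrt(7))*i; poles of order 2, moduli sqrt(2) and sqrt(2).
The radius of convergence is the smallest modulus among the singular points: sqrt(2).
The factor ω**2 - ω + 2 splits as (ω - a)(ω - a') with a = (1/2) - ((1/2)*sqrt(7))*i, a' = (1/2) + ((1/2)*sqrt(7))*i. At the order-2 pole a set g(ω) = (ω - a)^2*f(ω) = [-33*ω**2/8 - 38*ω/25 + 4/17] / (ω - a')^2.
Order-2 pole: residue = g'(a); g'((1/2) - ((1/2)*sqrt(7))*i) = -((2131/5950)*sqrt(7))*i, so the residue is -((2131/5950)*sqrt(7))*i.
The factor ω**2 - ω + 2 splits as (ω - a)(ω - a') with a = (1/2) + ((1/2)*sqrt(7))*i, a' = (1/2) - ((1/2)*sqrt(7))*i. At the order-2 pole a set g(ω) = (ω - a)^2*f(ω) = [-33*ω**2/8 - 38*ω/25 + 4/17] / (ω - a')^2.
Order-2 pole: residue = g'(a); g'((1/2) + ((1/2)*sqrt(7))*i) = ((2131/5950)*sqrt(7))*i, so the residue is ((2131/5950)*sqrt(7))*i.
List the singular points by increasing real part (a conjugate pair: the negative imaginary part first).


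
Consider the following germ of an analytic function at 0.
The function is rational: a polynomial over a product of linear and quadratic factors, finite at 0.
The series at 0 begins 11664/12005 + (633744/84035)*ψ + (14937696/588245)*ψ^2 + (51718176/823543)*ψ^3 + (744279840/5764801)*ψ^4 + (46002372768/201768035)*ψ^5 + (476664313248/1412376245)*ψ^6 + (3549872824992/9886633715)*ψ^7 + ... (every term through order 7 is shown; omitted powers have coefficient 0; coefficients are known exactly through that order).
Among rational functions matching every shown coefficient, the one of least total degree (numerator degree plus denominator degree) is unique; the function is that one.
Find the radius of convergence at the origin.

The radius of convergence is 7/12.

No rational of total degree below 6 reproduces all 8 coefficients; solving the [2/4] Pade equations on them gives f(ψ) = (-5*ψ**2/4 + ψ/5 + 3/20)/((ψ - 7/9)*(ψ - 7/12)**3), whose expansion matches every shown term.
Denominator factor (ψ - 7/12)^3: pole of order 3 at 7/12, modulus 7/12.
Denominator factor (ψ - 7/9): pole of order 1 at 7/9, modulus 7/9.
The radius of convergence is the smallest modulus among the singular points: 7/12.


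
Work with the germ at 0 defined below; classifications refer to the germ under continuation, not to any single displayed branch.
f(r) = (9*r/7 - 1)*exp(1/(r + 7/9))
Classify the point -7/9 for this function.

The exponent 1/(r - (-7/9)) has a pole at -7/9, so exp(1/(r - (-7/9))) takes every nonzero value near it: an essential singularity (not a pole of any order).

The point is an essential singularity.


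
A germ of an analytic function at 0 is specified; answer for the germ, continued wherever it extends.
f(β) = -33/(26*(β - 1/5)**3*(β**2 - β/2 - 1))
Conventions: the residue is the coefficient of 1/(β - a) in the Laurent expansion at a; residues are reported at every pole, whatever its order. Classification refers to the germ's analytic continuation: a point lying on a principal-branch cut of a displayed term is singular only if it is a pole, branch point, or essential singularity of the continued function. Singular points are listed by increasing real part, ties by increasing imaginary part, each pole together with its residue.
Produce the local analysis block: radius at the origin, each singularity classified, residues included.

Radius of convergence at 0: 1/5.
At 1/4 - (1/4)*sqrt(17): a pole of order 1; residue -2206875/3870802 - (1315875/65803634)*sqrt(17).
At 1/5: a pole of order 3; residue 2206875/1935401.
At 1/4 + (1/4)*sqrt(17): a pole of order 1; residue -2206875/3870802 + (1315875/65803634)*sqrt(17).


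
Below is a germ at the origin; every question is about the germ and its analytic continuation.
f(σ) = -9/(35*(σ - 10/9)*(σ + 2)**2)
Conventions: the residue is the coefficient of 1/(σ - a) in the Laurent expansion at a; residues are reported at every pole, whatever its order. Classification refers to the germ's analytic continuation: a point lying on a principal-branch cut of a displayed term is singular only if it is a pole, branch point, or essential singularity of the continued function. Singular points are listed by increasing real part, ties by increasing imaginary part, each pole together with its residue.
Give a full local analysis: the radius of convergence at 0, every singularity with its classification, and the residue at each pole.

Radius of convergence at 0: 10/9.
At -2: a pole of order 2; residue 729/27440.
At 10/9: a pole of order 1; residue -729/27440.

Denominator factor (σ + 2)^2: pole of order 2 at -2, modulus 2.
Denominator factor (σ - 10/9): pole of order 1 at 10/9, modulus 10/9.
The radius of convergence is the smallest modulus among the singular points: 10/9.
At the order-2 pole -2 set g(σ) = (σ - (-2))^2*f(σ) = -9/(35*(σ - 10/9)).
Order-2 pole: residue = g'(a); g'(-2) = 729/27440, so the residue is 729/27440.
At the order-1 pole 10/9 set g(σ) = (σ - (10/9))*f(σ) = -9/(35*(σ + 2)**2).
Simple pole: residue = g(a) at a = 10/9, which is -729/27440.
List the singular points by increasing real part (a conjugate pair: the negative imaginary part first).


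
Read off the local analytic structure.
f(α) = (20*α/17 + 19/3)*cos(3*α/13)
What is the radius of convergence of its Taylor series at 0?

The factor cos(3*α/13) is entire and contributes no finite singular point.
The polynomial part has no poles.
No finite singular points: the Taylor series at 0 converges everywhere.

The radius of convergence is infinite.


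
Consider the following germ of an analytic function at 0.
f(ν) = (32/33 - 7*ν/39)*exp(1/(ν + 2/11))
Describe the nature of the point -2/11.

The point is an essential singularity.

The exponent 1/(ν - (-2/11)) has a pole at -2/11, so exp(1/(ν - (-2/11))) takes every nonzero value near it: an essential singularity (not a pole of any order).


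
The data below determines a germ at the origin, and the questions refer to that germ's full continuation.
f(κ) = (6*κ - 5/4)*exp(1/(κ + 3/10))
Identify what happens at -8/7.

There is no denominator, hence no pole anywhere.
The essential point of exp(1/(κ - (-3/10))) is -3/10, not -8/7.
So the germ continues analytically to -8/7.

The point is a regular point.


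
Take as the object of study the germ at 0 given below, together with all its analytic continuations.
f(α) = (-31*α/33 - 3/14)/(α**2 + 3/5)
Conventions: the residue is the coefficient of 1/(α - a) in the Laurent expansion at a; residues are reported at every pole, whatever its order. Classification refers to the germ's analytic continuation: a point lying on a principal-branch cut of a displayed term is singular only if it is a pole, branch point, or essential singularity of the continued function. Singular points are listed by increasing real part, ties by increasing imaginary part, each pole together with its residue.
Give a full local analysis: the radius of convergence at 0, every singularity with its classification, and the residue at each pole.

Denominator factor (α**2 + 3/5): discriminant -12/5, complex-conjugate roots ((1/5)*sqrt(15))*i and -((1/5)*sqrt(15))*i; poles of order 1, moduli (1/5)*sqrt(15) and (1/5)*sqrt(15).
The radius of convergence is the smallest modulus among the singular points: (1/5)*sqrt(15).
The factor α**2 + 3/5 splits as (α - a)(α - a') with a = -((1/5)*sqrt(15))*i, a' = ((1/5)*sqrt(15))*i. At the order-1 pole a set g(α) = (α - a)*f(α) = [-31*α/33 - 3/14] / (α - a').
Simple pole: residue = g(a) at a = -((1/5)*sqrt(15))*i, which is (-31/66) - ((1/28)*sqrt(15))*i.
The factor α**2 + 3/5 splits as (α - a)(α - a') with a = ((1/5)*sqrt(15))*i, a' = -((1/5)*sqrt(15))*i. At the order-1 pole a set g(α) = (α - a)*f(α) = [-31*α/33 - 3/14] / (α - a').
Simple pole: residue = g(a) at a = ((1/5)*sqrt(15))*i, which is (-31/66) + ((1/28)*sqrt(15))*i.
List the singular points by increasing real part (a conjugate pair: the negative imaginary part first).

Radius of convergence at 0: (1/5)*sqrt(15).
At -((1/5)*sqrt(15))*i: a pole of order 1; residue (-31/66) - ((1/28)*sqrt(15))*i.
At ((1/5)*sqrt(15))*i: a pole of order 1; residue (-31/66) + ((1/28)*sqrt(15))*i.


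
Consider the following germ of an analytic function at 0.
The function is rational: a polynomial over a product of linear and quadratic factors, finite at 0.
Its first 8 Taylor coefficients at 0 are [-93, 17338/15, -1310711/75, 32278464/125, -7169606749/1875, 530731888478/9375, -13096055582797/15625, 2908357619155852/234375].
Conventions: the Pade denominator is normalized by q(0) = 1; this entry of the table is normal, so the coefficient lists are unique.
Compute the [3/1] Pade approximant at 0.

The Pade approximant has numerator coefficients [-93, -7141961255/32278464, -52331433391/145253088, -161514302359/290506176]; denominator coefficients [1, 7169606749/484176960].


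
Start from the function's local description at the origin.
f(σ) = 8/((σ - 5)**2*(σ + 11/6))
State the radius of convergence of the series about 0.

The radius of convergence is 11/6.

Denominator factor (σ + 11/6): pole of order 1 at -11/6, modulus 11/6.
Denominator factor (σ - 5)^2: pole of order 2 at 5, modulus 5.
The radius of convergence is the smallest modulus among the singular points: 11/6.


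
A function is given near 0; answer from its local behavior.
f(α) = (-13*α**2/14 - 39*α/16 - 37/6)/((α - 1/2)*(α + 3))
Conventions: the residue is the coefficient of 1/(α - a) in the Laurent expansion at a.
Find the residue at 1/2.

At the order-1 pole 1/2 set g(α) = (α - (1/2))*f(α) = (-13*α**2/14 - 39*α/16 - 37/6)/(α + 3).
Simple pole: residue = g(a) at a = 1/2, which is -5119/2352.

The residue is -5119/2352.


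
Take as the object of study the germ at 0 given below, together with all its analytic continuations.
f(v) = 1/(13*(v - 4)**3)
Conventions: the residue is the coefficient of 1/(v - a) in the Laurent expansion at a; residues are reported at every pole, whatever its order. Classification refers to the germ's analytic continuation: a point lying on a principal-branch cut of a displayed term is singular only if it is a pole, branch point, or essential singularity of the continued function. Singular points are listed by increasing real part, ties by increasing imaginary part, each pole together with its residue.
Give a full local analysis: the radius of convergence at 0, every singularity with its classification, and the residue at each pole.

Radius of convergence at 0: 4.
At 4: a pole of order 3; residue 0.

Denominator factor (v - 4)^3: pole of order 3 at 4, modulus 4.
The radius of convergence is the smallest modulus among the singular points: 4.
At the order-3 pole 4 set g(v) = (v - (4))^3*f(v) = 1/13.
Order-3 pole: residue = g''(a)/2; g''(4) = 0, so the residue is 0.


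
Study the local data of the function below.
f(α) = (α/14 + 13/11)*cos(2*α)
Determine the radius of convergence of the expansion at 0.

The factor cos(2*α) is entire and contributes no finite singular point.
The polynomial part has no poles.
No finite singular points: the Taylor series at 0 converges everywhere.

The radius of convergence is infinite.


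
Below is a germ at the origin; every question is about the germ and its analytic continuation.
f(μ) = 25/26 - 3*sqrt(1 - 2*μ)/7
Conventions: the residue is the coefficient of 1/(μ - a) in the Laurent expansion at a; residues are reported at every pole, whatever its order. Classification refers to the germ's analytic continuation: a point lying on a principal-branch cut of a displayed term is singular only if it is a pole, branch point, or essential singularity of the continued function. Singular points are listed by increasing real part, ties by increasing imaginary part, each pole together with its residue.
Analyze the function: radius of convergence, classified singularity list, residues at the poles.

Branch term (-3/7)*sqrt(1 - μ/(1/2)): its argument vanishes at μ = 1/2, a square-root branch point, modulus 1/2.
The radius of convergence is the smallest modulus among the singular points: 1/2.

Radius of convergence at 0: 1/2.
At 1/2: an algebraic (square-root) branch point.


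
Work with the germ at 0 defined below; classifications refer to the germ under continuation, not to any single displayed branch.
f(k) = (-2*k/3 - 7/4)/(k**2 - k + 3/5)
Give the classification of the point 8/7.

Denominator factors: k**2 - k + 3/5 = 187/245 at k = 8/7 — none vanishes.
So the germ continues analytically to 8/7.

The point is a regular point.


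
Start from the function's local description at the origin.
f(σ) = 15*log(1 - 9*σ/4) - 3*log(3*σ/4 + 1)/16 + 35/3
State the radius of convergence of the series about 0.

The radius of convergence is 4/9.

Branch term (-3/16)*log(1 - σ/(-4/3)): its argument vanishes at σ = -4/3, a logarithmic branch point, modulus 4/3.
Branch term (15)*log(1 - σ/(4/9)): its argument vanishes at σ = 4/9, a logarithmic branch point, modulus 4/9.
The radius of convergence is the smallest modulus among the singular points: 4/9.


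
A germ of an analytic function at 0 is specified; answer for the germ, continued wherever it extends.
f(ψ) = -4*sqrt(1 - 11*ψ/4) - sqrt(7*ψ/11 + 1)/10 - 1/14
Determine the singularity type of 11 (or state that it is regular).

There is no denominator, hence no pole anywhere.
Branch term sqrt(1 - ψ/(4/11)): argument at 11 is -117/4, nonzero, so 11 is not its branch point (a point on a principal cut is still regular for the continued germ).
Branch term sqrt(1 - ψ/(-11/7)): argument at 11 is 8, nonzero, so 11 is not its branch point (a point on a principal cut is still regular for the continued germ).
So the germ continues analytically to 11.

The point is a regular point.


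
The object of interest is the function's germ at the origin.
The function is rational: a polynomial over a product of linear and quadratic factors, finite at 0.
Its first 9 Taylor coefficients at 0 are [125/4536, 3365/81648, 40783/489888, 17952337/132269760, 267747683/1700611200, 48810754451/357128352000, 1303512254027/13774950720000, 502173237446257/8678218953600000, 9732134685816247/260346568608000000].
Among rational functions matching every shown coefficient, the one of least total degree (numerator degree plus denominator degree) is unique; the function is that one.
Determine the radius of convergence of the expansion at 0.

The radius of convergence is sqrt(2).

No rational of total degree below 7 reproduces all 9 coefficients; solving the [2/5] Pade equations on them gives f(τ) = (-2*τ**2/3 + 7*τ/25 - 9/28)/((τ - 9/5)**3*(τ**2 - 7*τ/5 + 2)), whose expansion matches every shown term.
Denominator factor (τ**2 - 7*τ/5 + 2): discriminant -151/25, complex-conjugate roots (7/10) + ((1/10)*sqrt(151))*i and (7/10) - ((1/10)*sqrt(151))*i; poles of order 1, moduli sqrt(2) and sqrt(2).
Denominator factor (τ - 9/5)^3: pole of order 3 at 9/5, modulus 9/5.
The radius of convergence is the smallest modulus among the singular points: sqrt(2).


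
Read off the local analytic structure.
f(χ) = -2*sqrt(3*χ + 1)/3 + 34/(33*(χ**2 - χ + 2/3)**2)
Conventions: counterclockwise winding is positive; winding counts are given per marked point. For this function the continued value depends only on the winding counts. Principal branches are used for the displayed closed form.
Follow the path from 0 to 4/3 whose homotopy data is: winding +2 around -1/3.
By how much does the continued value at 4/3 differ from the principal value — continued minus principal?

Continued minus principal equals 0.

The rational part is single-valued and drops out of the difference; each branch term changes only by its own monodromy.
(-2/3)*sqrt(1 - χ/(-1/3)): winding +2 is even, the square root returns to the same sheet, contribution 0.
Summing the contributions at χ = 4/3 gives 0.


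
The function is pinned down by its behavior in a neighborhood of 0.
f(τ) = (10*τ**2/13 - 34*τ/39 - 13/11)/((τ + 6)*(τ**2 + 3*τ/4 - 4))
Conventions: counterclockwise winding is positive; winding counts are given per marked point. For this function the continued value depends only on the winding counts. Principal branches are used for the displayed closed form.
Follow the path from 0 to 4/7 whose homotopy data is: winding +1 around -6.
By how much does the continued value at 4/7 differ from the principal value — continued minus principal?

The function is rational, hence single-valued: continuing it around any pole returns the same value, so the difference is 0.

Continued minus principal equals 0.


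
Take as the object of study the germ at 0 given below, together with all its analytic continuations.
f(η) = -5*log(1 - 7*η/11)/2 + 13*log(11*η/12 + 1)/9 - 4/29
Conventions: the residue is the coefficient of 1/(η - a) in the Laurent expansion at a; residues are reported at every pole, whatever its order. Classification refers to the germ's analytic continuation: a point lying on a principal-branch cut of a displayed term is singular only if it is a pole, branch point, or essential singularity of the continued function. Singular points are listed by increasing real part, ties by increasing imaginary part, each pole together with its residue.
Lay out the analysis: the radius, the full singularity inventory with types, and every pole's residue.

Radius of convergence at 0: 12/11.
At -12/11: a logarithmic branch point.
At 11/7: a logarithmic branch point.

Branch term (13/9)*log(1 - η/(-12/11)): its argument vanishes at η = -12/11, a logarithmic branch point, modulus 12/11.
Branch term (-5/2)*log(1 - η/(11/7)): its argument vanishes at η = 11/7, a logarithmic branch point, modulus 11/7.
The radius of convergence is the smallest modulus among the singular points: 12/11.
List the singular points by increasing real part (a conjugate pair: the negative imaginary part first).


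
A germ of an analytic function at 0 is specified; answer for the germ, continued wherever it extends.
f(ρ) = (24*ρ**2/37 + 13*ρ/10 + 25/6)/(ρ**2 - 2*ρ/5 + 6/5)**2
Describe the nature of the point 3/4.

Denominator factors: ρ**2 - 2*ρ/5 + 6/5 = 117/80 at ρ = 3/4 — none vanishes.
So the germ continues analytically to 3/4.

The point is a regular point.


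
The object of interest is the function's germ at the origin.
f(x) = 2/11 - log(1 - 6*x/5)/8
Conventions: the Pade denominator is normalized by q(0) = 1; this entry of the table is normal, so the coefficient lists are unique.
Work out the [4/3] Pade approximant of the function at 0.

Taylor coefficients needed (expand at 0): a_0 = 2/11, a_1 = 3/20, a_2 = 9/100, a_3 = 9/125, a_4 = 81/1250, a_5 = 972/15625, a_6 = 972/15625, a_7 = 34992/546875.
Write the denominator as Q(x) = 1 + q1*x + q2*x^2 + q3*x^3. Requiring Q*f - P = O(x^8) with deg P <= 4 kills the coefficients of x^5..x^7 in Q*f:
  x^5: a_5 + q1*a_4 + q2*a_3 + q3*a_2 = 0, i.e. 972/15625 + (81/1250)*q1 + (9/125)*q2 + (9/100)*q3 = 0.
  x^6: a_6 + q1*a_5 + q2*a_4 + q3*a_3 = 0, i.e. 972/15625 + (972/15625)*q1 + (81/1250)*q2 + (9/125)*q3 = 0.
  x^7: a_7 + q1*a_6 + q2*a_5 + q3*a_4 = 0, i.e. 34992/546875 + (972/15625)*q1 + (972/15625)*q2 + (81/1250)*q3 = 0.
Solving this linear system: q1 = -72/35, q2 = 216/175, q3 = -864/4375.
The numerator is Q*f truncated at degree 4: P0 = a_0 = 2/11; P1 = a_1 + q1*a_0 = -69/308; P2 = a_2 + q1*a_1 + q2*a_0 = 9/1540; P3 = a_3 + q1*a_2 + q2*a_1 + q3*a_0 = 1737/48125; P4 = a_4 + q1*a_3 + q2*a_2 + q3*a_1 = -81/43750.

The Pade approximant has numerator coefficients [2/11, -69/308, 9/1540, 1737/48125, -81/43750]; denominator coefficients [1, -72/35, 216/175, -864/4375].


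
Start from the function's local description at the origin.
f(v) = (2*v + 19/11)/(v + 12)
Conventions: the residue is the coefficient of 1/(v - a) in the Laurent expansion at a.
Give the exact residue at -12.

The residue is -245/11.

At the order-1 pole -12 set g(v) = (v - (-12))*f(v) = 2*v + 19/11.
Simple pole: residue = g(a) at a = -12, which is -245/11.


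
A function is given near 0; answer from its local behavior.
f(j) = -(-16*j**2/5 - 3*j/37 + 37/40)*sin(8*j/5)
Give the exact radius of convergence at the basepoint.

The radius of convergence is infinite.

The factor -sin(8*j/5) is entire and contributes no finite singular point.
The polynomial part has no poles.
No finite singular points: the Taylor series at 0 converges everywhere.


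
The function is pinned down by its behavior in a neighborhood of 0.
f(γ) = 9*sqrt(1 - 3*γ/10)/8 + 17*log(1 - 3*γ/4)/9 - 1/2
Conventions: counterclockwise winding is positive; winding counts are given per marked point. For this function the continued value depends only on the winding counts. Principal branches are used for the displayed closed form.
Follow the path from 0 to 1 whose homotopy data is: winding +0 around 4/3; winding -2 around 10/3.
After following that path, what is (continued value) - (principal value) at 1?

The rational part is single-valued and drops out of the difference; each branch term changes only by its own monodromy.
(9/8)*sqrt(1 - γ/(10/3)): winding -2 is even, the square root returns to the same sheet, contribution 0.
(17/9)*log(1 - γ/(4/3)): winding 0 around 4/3, so this term returns to its principal value, contribution 0.
Summing the contributions at γ = 1 gives 0.

Continued minus principal equals 0.


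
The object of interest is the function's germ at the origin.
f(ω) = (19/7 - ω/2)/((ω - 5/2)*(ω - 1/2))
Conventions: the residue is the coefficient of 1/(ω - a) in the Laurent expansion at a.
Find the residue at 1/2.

At the order-1 pole 1/2 set g(ω) = (ω - (1/2))*f(ω) = (19/7 - ω/2)/(ω - 5/2).
Simple pole: residue = g(a) at a = 1/2, which is -69/56.

The residue is -69/56.


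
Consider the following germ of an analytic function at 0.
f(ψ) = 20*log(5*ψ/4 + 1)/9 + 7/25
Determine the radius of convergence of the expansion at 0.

Branch term (20/9)*log(1 - ψ/(-4/5)): its argument vanishes at ψ = -4/5, a logarithmic branch point, modulus 4/5.
The radius of convergence is the smallest modulus among the singular points: 4/5.

The radius of convergence is 4/5.


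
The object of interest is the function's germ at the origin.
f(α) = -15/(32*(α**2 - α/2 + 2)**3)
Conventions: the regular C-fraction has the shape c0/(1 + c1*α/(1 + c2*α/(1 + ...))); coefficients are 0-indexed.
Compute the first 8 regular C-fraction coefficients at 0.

The regular C-fraction coefficients are [-15/256, -3/4, 9/4, -97/54, -3431/20952, -1819575/2662456, 764179968/693662425, -517830537/1036955575].

Taylor coefficients (expand at 0): a_0 = -15/256, a_1 = -45/1024, a_2 = 135/2048, a_3 = 645/8192, a_4 = -2385/65536, a_5 = -21915/262144, a_6 = 645/262144, a_7 = 69705/1048576.
c0 = a_0 = -15/256. Peel one level at a time: if S = 1 + c*α/S' with S'(0) = 1, then c is the α-coefficient of S and S' = c*α/(S - 1).
S_1 = c0/f = 1 + (-3/4)*α + (27/16)*α^2 + ...; c1 = -3/4.
S_2 = c1*α/(S_1 - 1) = 1 + (9/4)*α + (97/24)*α^2 + ...; c2 = 9/4.
S_3 = c2*α/(S_2 - 1) = 1 + (-97/54)*α + (-3431/11664)*α^2 + ...; c3 = -97/54.
S_4 = c3*α/(S_3 - 1) = 1 + (-3431/20952)*α + (-202175/1806528)*α^2 + ...; c4 = -3431/20952.
S_5 = c4*α/(S_4 - 1) = 1 + (-1819575/2662456)*α + (8862912/11771761)*α^2 + ...; c5 = -1819575/2662456.
S_6 = c5*α/(S_5 - 1) = 1 + (764179968/693662425)*α + (22486915584/40874730625)*α^2 + ...; c6 = 764179968/693662425.
S_7 = c6*α/(S_6 - 1) = 1 + (-517830537/1036955575)*α + ...; c7 = -517830537/1036955575.


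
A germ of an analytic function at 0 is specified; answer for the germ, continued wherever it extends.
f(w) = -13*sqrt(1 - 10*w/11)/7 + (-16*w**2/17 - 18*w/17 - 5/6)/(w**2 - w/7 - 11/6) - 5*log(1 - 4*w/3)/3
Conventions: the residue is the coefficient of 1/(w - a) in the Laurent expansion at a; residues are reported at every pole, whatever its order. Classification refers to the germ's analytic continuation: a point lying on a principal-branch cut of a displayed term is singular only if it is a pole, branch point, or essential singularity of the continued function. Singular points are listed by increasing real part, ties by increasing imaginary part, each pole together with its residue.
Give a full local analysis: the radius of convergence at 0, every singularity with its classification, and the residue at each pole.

Denominator factor (w**2 - w/7 - 11/6): discriminant 1081/147, real irrational roots 1/14 + (1/42)*sqrt(3243) and 1/14 - (1/42)*sqrt(3243); poles of order 1, moduli 1/14 + (1/42)*sqrt(3243) and -1/14 + (1/42)*sqrt(3243).
Branch term (-13/7)*sqrt(1 - w/(11/10)): its argument vanishes at w = 11/10, a square-root branch point, modulus 11/10.
Branch term (-5/3)*log(1 - w/(3/4)): its argument vanishes at w = 3/4, a logarithmic branch point, modulus 3/4.
The radius of convergence is the smallest modulus among the singular points: 3/4.
The branch terms are analytic at 1/14 - (1/42)*sqrt(3243) and contribute nothing to the residue; only the rational part matters.
The factor w**2 - w/7 - 11/6 splits as (w - a)(w - a') with a = 1/14 - (1/42)*sqrt(3243), a' = 1/14 + (1/42)*sqrt(3243). At the order-1 pole a set g(w) = (w - a)*(rational part) = [-16*w**2/17 - 18*w/17 - 5/6] / (w - a').
Simple pole: residue = g(a) at a = 1/14 - (1/42)*sqrt(3243), which is -71/119 + (4405/257278)*sqrt(3243).
The branch terms are analytic at 1/14 + (1/42)*sqrt(3243) and contribute nothing to the residue; only the rational part matters.
The factor w**2 - w/7 - 11/6 splits as (w - a)(w - a') with a = 1/14 + (1/42)*sqrt(3243), a' = 1/14 - (1/42)*sqrt(3243). At the order-1 pole a set g(w) = (w - a)*(rational part) = [-16*w**2/17 - 18*w/17 - 5/6] / (w - a').
Simple pole: residue = g(a) at a = 1/14 + (1/42)*sqrt(3243), which is -71/119 - (4405/257278)*sqrt(3243).
List the singular points by increasing real part (a conjugate pair: the negative imaginary part first).

Radius of convergence at 0: 3/4.
At 1/14 - (1/42)*sqrt(3243): a pole of order 1; residue -71/119 + (4405/257278)*sqrt(3243).
At 3/4: a logarithmic branch point.
At 11/10: an algebraic (square-root) branch point.
At 1/14 + (1/42)*sqrt(3243): a pole of order 1; residue -71/119 - (4405/257278)*sqrt(3243).


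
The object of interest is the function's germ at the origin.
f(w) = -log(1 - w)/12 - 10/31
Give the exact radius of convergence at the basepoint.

The radius of convergence is 1.

Branch term (-1/12)*log(1 - w/(1)): its argument vanishes at w = 1, a logarithmic branch point, modulus 1.
The radius of convergence is the smallest modulus among the singular points: 1.


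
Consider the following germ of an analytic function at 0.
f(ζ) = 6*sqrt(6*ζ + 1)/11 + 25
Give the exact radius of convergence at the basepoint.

Branch term (6/11)*sqrt(1 - ζ/(-1/6)): its argument vanishes at ζ = -1/6, a square-root branch point, modulus 1/6.
The radius of convergence is the smallest modulus among the singular points: 1/6.

The radius of convergence is 1/6.
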